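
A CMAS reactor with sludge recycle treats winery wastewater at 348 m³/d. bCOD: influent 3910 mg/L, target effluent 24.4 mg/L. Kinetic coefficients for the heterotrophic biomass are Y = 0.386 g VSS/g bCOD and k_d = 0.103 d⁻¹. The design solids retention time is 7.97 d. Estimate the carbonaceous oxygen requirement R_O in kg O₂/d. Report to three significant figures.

R_O ≈ 945 kg O₂/d

Y_obs = Y / (1 + k_d θ_c) = 0.386 / (1 + 0.103 × 7.97) = 0.386 / 1.821 = 0.2120.
Substrate removed = Q·(S₀ − S) = 348 m³/d × (3910 − 24.4) g/m³ = 1.35×10^6 g/d = 1352 kg/d.
P_X = Y_obs·Q·(S₀ − S) = 0.2120 × 1352 = 286.6 kg VSS/d.
R_O = Q·ΔS − 1.42 P_X = 1352 − 407.0 = 945.2 kg O₂/d.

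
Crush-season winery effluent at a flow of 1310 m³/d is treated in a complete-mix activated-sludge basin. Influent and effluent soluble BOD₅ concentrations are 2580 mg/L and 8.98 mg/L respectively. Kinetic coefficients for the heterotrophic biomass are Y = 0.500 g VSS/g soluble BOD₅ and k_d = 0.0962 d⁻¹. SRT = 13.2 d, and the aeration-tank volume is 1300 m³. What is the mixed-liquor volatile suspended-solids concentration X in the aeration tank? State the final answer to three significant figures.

From V·X·(1 + k_d·θ_c) = Y·Q·(S₀ − S)·θ_c: X = 0.500 × 1310 × (2580 − 8.98) × 13.2 / [1300 × (1 + 0.0962 × 13.2)] = 7533 mg/L.

X ≈ 7530 mg/L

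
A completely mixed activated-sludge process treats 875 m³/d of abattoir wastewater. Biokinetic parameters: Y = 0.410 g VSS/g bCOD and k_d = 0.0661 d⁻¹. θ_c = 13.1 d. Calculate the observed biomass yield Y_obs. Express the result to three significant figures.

Y_obs ≈ 0.220 g VSS/g bCOD

Observed yield with endogenous decay: Y_obs = Y / (1 + k_d·θ_c) = 0.410 / (1 + 0.0661 × 13.1) = 0.410 / 1.866 = 0.2197 g VSS/g bCOD.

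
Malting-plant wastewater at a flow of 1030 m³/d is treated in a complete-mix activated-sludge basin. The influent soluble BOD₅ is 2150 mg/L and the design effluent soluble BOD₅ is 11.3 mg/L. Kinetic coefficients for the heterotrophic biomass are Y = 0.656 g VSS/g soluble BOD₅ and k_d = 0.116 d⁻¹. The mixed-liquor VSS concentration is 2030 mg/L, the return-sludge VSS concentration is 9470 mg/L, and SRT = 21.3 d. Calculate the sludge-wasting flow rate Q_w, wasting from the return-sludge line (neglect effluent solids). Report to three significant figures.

Q_w ≈ 44.0 m³/d

Steady-state biomass mass balance: V·X·(1 + k_d·θ_c) = Y·Q·(S₀ − S)·θ_c, so V = 0.656 × 1030 × (2150 − 11.3) × 21.3 / [2030 × (1 + 0.116 × 21.3)] = 3.08×10^7 / 7046 = 4369 m³.
Wasting from the return line (neglecting effluent solids): Q_w = V·X / (θ_c·X_r) = 4369 × 2030 / (21.3 × 9470) = 43.97 m³/d.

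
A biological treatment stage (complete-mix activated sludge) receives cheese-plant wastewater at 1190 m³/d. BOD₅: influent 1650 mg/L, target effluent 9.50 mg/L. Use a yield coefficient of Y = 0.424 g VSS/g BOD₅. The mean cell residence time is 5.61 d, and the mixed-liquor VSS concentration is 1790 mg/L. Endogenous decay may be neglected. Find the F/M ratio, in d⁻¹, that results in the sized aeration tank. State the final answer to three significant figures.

V·X = Y·Q·ΔS·θ_c gives V = 0.424 × 1190 × (1650 − 9.50) × 5.61 / 1790 = 2594 m³.
F/M = Q·S₀ / (V·X) = 1190 × 1650 / (2594 × 1790) = 0.4228 g BOD₅·(g VSS·d)⁻¹.

F/M ≈ 0.423 d⁻¹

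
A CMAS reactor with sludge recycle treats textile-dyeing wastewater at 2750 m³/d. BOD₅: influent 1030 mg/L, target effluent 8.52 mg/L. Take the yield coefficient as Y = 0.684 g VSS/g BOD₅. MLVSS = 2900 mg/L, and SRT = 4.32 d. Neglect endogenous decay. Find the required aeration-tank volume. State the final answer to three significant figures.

V·X = Y·Q·ΔS·θ_c gives V = 0.684 × 2750 × (1030 − 8.52) × 4.32 / 2900 = 2862 m³.

V ≈ 2860 m³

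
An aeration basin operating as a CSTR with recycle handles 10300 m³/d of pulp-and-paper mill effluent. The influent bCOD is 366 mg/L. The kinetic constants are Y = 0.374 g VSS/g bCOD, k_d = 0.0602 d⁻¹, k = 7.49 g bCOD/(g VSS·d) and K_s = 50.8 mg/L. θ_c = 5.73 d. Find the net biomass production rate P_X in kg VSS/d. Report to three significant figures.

P_X ≈ 1030 kg VSS/d

For a completely mixed reactor with recycle the Lawrence–McCarty relation gives S = K_s·(1 + k_d·θ_c) / [θ_c·(Y·k − k_d) − 1] = 50.8 × (1 + 0.0602 × 5.73) / [5.73 × (0.374 × 7.49 − 0.0602) − 1] = 68.32 / 14.71 = 4.646 mg/L.
The observed yield is Y_obs = Y/(1 + k_d·θ_c) = 0.374 / (1 + 0.0602 × 5.73) = 0.374 / 1.345 = 0.2781 g VSS per g bCOD removed.
Mass of bCOD removed per day: Q(S₀ − S) = 10300 × 361.4 g/m³ = 3722 kg/d.
So the net sludge growth is P_X = 0.2781 × 3722 = 1035 kg VSS/d.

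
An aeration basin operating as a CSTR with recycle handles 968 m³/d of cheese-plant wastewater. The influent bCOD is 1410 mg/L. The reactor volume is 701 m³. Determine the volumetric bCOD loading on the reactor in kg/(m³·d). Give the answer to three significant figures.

Applied bCOD load per unit volume = Q·S₀/V = (968 × 1410/1000)/701.0 = 1.947 kg bCOD·m⁻³·d⁻¹.

L_v ≈ 1.95 kg bCOD/(m³·d)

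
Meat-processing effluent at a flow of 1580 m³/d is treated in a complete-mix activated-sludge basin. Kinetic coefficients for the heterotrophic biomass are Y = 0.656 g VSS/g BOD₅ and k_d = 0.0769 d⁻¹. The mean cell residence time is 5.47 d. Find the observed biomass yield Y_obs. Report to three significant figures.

Y_obs ≈ 0.462 g VSS/g BOD₅

Observed yield with endogenous decay: Y_obs = Y / (1 + k_d·θ_c) = 0.656 / (1 + 0.0769 × 5.47) = 0.656 / 1.421 = 0.4618 g VSS/g BOD₅.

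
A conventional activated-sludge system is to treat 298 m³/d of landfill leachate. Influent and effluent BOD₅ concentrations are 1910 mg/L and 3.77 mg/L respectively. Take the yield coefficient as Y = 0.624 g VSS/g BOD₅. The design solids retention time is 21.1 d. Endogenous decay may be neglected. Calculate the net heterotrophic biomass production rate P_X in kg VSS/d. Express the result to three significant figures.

P_X ≈ 354 kg VSS/d

Since k_d ≈ 0, Y_obs = Y = 0.624 g VSS/g BOD₅.
ΔS = 1910 − 3.77 = 1906 mg/L, so the substrate removal rate is 298 × 1906/1000 = 568.1 kg BOD₅/d.
Net biomass production P_X = Y_obs × Q·(S₀ − S) = 0.6240 × 568.1 = 354.5 kg VSS/d.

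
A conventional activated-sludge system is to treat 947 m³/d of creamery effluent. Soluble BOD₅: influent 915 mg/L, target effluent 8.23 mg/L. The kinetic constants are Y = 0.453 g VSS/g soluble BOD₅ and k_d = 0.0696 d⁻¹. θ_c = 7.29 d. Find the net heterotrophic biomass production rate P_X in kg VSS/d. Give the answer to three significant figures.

P_X ≈ 258 kg VSS/d

Y_obs = Y / (1 + k_d θ_c) = 0.453 / (1 + 0.0696 × 7.29) = 0.453 / 1.507 = 0.3005.
Q·(S₀ − S) = 947 × (915 − 8.23) × 10⁻³ = 858.7 kg/d removed.
Net biomass production P_X = Y_obs × Q·(S₀ − S) = 0.3005 × 858.7 = 258.1 kg VSS/d.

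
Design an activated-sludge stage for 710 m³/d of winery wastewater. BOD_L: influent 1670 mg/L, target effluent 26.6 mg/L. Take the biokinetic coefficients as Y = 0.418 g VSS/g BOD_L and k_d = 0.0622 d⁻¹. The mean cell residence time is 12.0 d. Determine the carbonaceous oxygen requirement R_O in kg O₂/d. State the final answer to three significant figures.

Correct the yield for decay: Y_obs = Y/(1 + k_d θ_c) = 0.418 / (1 + 0.0622 × 12.0) = 0.418 / 1.746 = 0.2393.
Mass of BOD_L removed per day: Q(S₀ − S) = 710 × 1643 g/m³ = 1167 kg/d.
Biomass synthesised: P_X = Y_obs × 1167 = 279.3 kg VSS/d.
R_O = Q·ΔS − 1.42 P_X = 1167 − 396.6 = 770.2 kg O₂/d.

R_O ≈ 770 kg O₂/d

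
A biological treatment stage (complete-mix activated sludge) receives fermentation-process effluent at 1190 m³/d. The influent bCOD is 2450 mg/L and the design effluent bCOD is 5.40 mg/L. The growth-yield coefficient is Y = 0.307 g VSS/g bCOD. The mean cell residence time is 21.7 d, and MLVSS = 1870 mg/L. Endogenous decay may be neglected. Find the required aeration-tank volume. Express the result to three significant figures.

V·X = Y·Q·ΔS·θ_c gives V = 0.307 × 1190 × (2450 − 5.40) × 21.7 / 1870 = 10364 m³.

V ≈ 10400 m³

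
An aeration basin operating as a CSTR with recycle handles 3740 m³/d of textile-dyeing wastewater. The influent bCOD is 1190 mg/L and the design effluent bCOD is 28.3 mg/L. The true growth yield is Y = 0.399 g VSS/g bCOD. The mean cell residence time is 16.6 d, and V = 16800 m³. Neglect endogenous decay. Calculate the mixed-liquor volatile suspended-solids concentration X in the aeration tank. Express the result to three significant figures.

X = Y·Q·ΔS·θ_c / V = 0.399 × 3740 × (1190 − 28.3) × 16.6 / 16800 = 1713 mg/L.

X ≈ 1710 mg/L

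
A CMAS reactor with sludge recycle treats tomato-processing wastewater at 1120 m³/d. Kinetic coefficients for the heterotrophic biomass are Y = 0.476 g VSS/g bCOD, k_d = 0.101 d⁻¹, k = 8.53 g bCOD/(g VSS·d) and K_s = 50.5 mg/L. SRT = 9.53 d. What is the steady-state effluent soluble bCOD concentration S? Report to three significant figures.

S ≈ 2.70 mg/L

For a completely mixed reactor with recycle the Lawrence–McCarty relation gives S = K_s·(1 + k_d·θ_c) / [θ_c·(Y·k − k_d) − 1] = 50.5 × (1 + 0.101 × 9.53) / [9.53 × (0.476 × 8.53 − 0.101) − 1] = 99.11 / 36.73 = 2.698 mg/L.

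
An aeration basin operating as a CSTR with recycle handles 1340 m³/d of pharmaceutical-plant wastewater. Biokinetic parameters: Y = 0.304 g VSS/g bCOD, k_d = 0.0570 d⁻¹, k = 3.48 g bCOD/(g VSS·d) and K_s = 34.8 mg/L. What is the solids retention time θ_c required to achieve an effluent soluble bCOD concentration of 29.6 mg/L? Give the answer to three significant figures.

θ_c ≈ 2.33 d

From 1/θ_c = Y·k·S/(K_s + S) − k_d: Y·k·S/(K_s+S) = 0.304 × 3.48 × 29.6 / (34.8 + 29.6) = 0.4862 d⁻¹.
θ_c = 1/(μ − k_d) = 1/(0.4862 − 0.0570) = 1/0.4292 = 2.330 d.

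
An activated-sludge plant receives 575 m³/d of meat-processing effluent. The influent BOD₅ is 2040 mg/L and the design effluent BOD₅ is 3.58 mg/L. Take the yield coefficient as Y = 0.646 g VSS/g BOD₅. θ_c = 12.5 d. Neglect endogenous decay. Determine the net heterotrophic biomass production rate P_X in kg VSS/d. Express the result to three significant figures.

P_X ≈ 756 kg VSS/d

No decay correction is needed, so Y_obs = Y = 0.646.
Q·(S₀ − S) = 575 × (2040 − 3.58) × 10⁻³ = 1171 kg/d removed.
Biomass produced: P_X = Y_obs·Q·ΔS = 0.6460 × 1171 ≈ 756.4 kg VSS/d.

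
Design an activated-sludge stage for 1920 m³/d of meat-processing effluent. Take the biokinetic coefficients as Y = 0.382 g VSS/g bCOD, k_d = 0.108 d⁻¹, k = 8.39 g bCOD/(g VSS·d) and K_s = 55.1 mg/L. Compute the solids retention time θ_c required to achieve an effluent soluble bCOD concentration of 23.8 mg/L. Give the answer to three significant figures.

θ_c ≈ 1.16 d

From 1/θ_c = Y·k·S/(K_s + S) − k_d: Y·k·S/(K_s+S) = 0.382 × 8.39 × 23.8 / (55.1 + 23.8) = 0.9668 d⁻¹.
1/θ_c = 0.9668 − 0.108 = 0.8588 d⁻¹, so θ_c = 1.164 d.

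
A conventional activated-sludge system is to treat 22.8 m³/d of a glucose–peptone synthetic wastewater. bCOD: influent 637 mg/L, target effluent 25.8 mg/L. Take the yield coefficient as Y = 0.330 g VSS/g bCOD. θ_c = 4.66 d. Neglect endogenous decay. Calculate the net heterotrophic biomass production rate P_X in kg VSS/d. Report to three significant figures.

P_X ≈ 4.60 kg VSS/d

No decay correction is needed, so Y_obs = Y = 0.330.
Q·(S₀ − S) = 22.8 × (637 − 25.8) × 10⁻³ = 13.94 kg/d removed.
So the net sludge growth is P_X = 0.3300 × 13.94 = 4.599 kg VSS/d.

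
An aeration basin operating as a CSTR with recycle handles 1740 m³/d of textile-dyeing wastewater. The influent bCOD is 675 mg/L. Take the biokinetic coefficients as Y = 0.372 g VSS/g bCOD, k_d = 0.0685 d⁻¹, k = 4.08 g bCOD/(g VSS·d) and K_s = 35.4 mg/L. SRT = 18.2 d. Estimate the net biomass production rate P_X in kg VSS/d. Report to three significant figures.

P_X ≈ 194 kg VSS/d

From the Monod/SRT balance for a CMAS, S = K_s·(1+k_d θ_c)/[θ_c·(Y k − k_d) − 1] = 35.4 × (1 + 0.0685 × 18.2) / [18.2 × (0.372 × 4.08 − 0.0685) − 1] = 79.53 / 25.38 = 3.134 mg/L.
Correct the yield for decay: Y_obs = Y/(1 + k_d θ_c) = 0.372 / (1 + 0.0685 × 18.2) = 0.372 / 2.247 = 0.1656.
Mass of bCOD removed per day: Q(S₀ − S) = 1740 × 671.9 g/m³ = 1169 kg/d.
Biomass produced: P_X = Y_obs·Q·ΔS = 0.1656 × 1169 ≈ 193.6 kg VSS/d.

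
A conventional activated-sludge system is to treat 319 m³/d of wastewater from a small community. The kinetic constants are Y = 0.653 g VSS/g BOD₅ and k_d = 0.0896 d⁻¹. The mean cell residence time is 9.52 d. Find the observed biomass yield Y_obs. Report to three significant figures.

Y_obs ≈ 0.352 g VSS/g BOD₅

The observed yield is Y_obs = Y/(1 + k_d·θ_c) = 0.653 / (1 + 0.0896 × 9.52) = 0.653 / 1.853 = 0.3524 g VSS per g BOD₅ removed.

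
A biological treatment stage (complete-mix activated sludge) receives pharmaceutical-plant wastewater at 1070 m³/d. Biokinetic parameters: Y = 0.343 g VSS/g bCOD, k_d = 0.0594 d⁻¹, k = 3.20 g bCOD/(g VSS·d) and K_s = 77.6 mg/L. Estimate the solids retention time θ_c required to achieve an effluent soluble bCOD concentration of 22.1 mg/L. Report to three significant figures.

From 1/θ_c = Y·k·S/(K_s + S) − k_d: Y·k·S/(K_s+S) = 0.343 × 3.20 × 22.1 / (77.6 + 22.1) = 0.2433 d⁻¹.
Then 1/θ_c = μ − k_d = 0.2433 − 0.0594 = 0.1839 d⁻¹, giving θ_c = 5.438 d.

θ_c ≈ 5.44 d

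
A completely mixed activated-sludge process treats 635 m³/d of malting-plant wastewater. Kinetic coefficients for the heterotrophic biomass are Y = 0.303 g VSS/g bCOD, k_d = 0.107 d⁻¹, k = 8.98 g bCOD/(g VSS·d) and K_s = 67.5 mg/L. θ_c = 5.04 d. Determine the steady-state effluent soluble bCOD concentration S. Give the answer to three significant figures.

S ≈ 8.53 mg/L

From the Monod/SRT balance for a CMAS, S = K_s·(1+k_d θ_c)/[θ_c·(Y k − k_d) − 1] = 67.5 × (1 + 0.107 × 5.04) / [5.04 × (0.303 × 8.98 − 0.107) − 1] = 103.9 / 12.17 = 8.535 mg/L.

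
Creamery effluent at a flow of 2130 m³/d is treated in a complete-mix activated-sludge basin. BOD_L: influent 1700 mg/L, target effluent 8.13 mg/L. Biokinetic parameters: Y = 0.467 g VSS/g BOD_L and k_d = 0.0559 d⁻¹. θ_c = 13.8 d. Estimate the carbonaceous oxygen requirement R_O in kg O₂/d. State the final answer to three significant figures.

The observed yield is Y_obs = Y/(1 + k_d·θ_c) = 0.467 / (1 + 0.0559 × 13.8) = 0.467 / 1.771 = 0.2636 g VSS per g BOD_L removed.
ΔS = 1700 − 8.13 = 1692 mg/L, so the substrate removal rate is 2130 × 1692/1000 = 3604 kg BOD_L/d.
Biomass synthesised: P_X = Y_obs × 3604 = 950.0 kg VSS/d.
R_O = Q·ΔS − 1.42 P_X = 3604 − 1349 = 2255 kg O₂/d.

R_O ≈ 2250 kg O₂/d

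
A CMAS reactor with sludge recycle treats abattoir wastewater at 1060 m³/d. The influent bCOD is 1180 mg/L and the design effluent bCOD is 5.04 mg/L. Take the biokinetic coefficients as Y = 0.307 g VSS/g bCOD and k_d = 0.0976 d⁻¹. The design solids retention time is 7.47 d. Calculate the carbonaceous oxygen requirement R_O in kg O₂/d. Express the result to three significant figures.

The observed yield is Y_obs = Y/(1 + k_d·θ_c) = 0.307 / (1 + 0.0976 × 7.47) = 0.307 / 1.729 = 0.1776 g VSS per g bCOD removed.
ΔS = 1180 − 5.04 = 1175 mg/L, so the substrate removal rate is 1060 × 1175/1000 = 1245 kg bCOD/d.
Biomass synthesised: P_X = Y_obs × 1245 = 221.1 kg VSS/d.
R_O = Q·(S₀ − S) − 1.42·P_X = 1245 − 1.42 × 221.1 = 931.4 kg O₂/d.

R_O ≈ 931 kg O₂/d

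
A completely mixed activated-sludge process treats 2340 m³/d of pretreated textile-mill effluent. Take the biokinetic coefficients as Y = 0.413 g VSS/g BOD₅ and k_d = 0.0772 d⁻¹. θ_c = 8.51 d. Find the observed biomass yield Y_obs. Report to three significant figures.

Observed yield with endogenous decay: Y_obs = Y / (1 + k_d·θ_c) = 0.413 / (1 + 0.0772 × 8.51) = 0.413 / 1.657 = 0.2492 g VSS/g BOD₅.

Y_obs ≈ 0.249 g VSS/g BOD₅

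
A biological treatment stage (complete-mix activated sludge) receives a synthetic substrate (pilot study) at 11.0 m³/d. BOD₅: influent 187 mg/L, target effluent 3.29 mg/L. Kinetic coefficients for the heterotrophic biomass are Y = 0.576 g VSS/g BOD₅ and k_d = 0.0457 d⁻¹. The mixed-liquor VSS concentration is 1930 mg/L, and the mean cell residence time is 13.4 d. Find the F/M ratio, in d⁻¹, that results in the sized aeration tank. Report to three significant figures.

Steady-state biomass mass balance: V·X·(1 + k_d·θ_c) = Y·Q·(S₀ − S)·θ_c, so V = 0.576 × 11.0 × (187 − 3.29) × 13.4 / [1930 × (1 + 0.0457 × 13.4)] = 1.56×10^4 / 3112 = 5.012 m³.
F/M = applied load / biomass = Q·S₀/(V·X) = 11.0 × 187 / (5.012 × 1930) = 0.2126 d⁻¹.

F/M ≈ 0.213 d⁻¹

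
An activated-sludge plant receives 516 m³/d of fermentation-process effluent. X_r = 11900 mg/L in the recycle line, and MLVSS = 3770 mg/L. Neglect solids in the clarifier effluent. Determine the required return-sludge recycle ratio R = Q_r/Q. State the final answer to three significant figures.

Mass balance around the secondary clarifier (neglecting effluent solids): R = X / (X_r − X) = 3770 / (11900 − 3770) = 0.4637.

R ≈ 0.464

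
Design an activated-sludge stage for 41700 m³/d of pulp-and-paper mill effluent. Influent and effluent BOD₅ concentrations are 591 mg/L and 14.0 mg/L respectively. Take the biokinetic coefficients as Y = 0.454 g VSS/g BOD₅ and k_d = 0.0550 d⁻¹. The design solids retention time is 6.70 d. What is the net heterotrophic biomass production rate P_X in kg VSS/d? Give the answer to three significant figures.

P_X ≈ 7980 kg VSS/d

The observed yield is Y_obs = Y/(1 + k_d·θ_c) = 0.454 / (1 + 0.0550 × 6.70) = 0.454 / 1.369 = 0.3318 g VSS per g BOD₅ removed.
Substrate removed = Q·(S₀ − S) = 41700 m³/d × (591 − 14.0) g/m³ = 2.41×10^7 g/d = 24061 kg/d.
P_X = Y_obs · Q(S₀ − S) = 0.3318 × 24061 = 7982 kg VSS/d.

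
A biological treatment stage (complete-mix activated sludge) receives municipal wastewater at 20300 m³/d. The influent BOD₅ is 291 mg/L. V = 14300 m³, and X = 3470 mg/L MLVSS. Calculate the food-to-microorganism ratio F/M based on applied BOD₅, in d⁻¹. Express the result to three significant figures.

F/M ≈ 0.119 d⁻¹

F/M = applied load / biomass = Q·S₀/(V·X) = 20300 × 291 / (14300 × 3470) = 0.1190 d⁻¹.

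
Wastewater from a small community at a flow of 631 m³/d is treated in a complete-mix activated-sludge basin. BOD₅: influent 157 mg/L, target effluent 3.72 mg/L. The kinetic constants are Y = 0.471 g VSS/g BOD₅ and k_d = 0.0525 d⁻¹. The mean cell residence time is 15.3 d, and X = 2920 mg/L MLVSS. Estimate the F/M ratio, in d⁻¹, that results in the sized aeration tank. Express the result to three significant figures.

Steady-state biomass mass balance: V·X·(1 + k_d·θ_c) = Y·Q·(S₀ − S)·θ_c, so V = 0.471 × 631 × (157 − 3.72) × 15.3 / [2920 × (1 + 0.0525 × 15.3)] = 6.97×10^5 / 5265 = 132.4 m³.
F/M = Q·S₀ / (V·X) = 631 × 157 / (132.4 × 2920) = 0.2563 g BOD₅·(g VSS·d)⁻¹.

F/M ≈ 0.256 d⁻¹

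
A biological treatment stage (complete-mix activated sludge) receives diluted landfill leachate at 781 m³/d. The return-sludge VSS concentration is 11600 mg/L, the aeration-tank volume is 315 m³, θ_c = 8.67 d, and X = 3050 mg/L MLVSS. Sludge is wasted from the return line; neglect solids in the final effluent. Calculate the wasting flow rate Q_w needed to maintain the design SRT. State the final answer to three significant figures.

θ_c = V·X/(Q_w·X_r) when wasting from the recycle, so Q_w = V·X/(θ_c·X_r) = 315.0 × 3050 / (8.67 × 11600) = 9.553 m³/d.

Q_w ≈ 9.55 m³/d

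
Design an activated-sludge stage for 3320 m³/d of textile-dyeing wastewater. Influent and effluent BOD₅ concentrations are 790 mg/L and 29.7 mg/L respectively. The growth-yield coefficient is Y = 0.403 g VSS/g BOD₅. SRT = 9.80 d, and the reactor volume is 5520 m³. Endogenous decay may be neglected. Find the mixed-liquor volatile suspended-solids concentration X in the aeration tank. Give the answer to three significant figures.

X ≈ 1810 mg/L

X = Y·Q·ΔS·θ_c / V = 0.403 × 3320 × (790 − 29.7) × 9.80 / 5520 = 1806 mg/L.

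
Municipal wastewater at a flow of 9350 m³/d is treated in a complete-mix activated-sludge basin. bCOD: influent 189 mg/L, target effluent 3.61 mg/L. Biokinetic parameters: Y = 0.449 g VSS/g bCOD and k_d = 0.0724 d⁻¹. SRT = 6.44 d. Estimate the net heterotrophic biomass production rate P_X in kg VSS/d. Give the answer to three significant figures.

Y_obs = Y / (1 + k_d θ_c) = 0.449 / (1 + 0.0724 × 6.44) = 0.449 / 1.466 = 0.3062.
Substrate removed = Q·(S₀ − S) = 9350 m³/d × (189 − 3.61) g/m³ = 1.73×10^6 g/d = 1733 kg/d.
Biomass produced: P_X = Y_obs·Q·ΔS = 0.3062 × 1733 ≈ 530.8 kg VSS/d.

P_X ≈ 531 kg VSS/d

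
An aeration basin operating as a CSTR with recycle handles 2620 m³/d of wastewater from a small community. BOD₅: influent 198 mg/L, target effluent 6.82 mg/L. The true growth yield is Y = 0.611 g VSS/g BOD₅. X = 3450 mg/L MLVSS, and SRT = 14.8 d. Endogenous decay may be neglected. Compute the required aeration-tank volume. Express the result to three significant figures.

V·X = Y·Q·ΔS·θ_c gives V = 0.611 × 2620 × (198 − 6.82) × 14.8 / 3450 = 1313 m³.

V ≈ 1310 m³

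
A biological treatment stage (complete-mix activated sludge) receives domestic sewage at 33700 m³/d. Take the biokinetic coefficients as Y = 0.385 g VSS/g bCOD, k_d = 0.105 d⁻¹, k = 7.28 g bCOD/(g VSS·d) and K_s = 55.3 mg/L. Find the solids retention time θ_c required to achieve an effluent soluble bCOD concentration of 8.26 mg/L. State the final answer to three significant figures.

From 1/θ_c = Y·k·S/(K_s + S) − k_d: Y·k·S/(K_s+S) = 0.385 × 7.28 × 8.26 / (55.3 + 8.26) = 0.3642 d⁻¹.
Then 1/θ_c = μ − k_d = 0.3642 − 0.105 = 0.2592 d⁻¹, giving θ_c = 3.857 d.

θ_c ≈ 3.86 d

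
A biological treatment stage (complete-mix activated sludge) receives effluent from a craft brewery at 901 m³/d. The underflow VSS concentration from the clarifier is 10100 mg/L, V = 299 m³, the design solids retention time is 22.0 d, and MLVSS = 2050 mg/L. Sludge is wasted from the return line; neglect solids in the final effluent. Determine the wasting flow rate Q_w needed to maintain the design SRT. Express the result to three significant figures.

Q_w ≈ 2.76 m³/d

Q_w = (V·X)/(θ_c X_r) = 299.0 × 2050 / (22.0 × 10100) = 2.759 m³/d.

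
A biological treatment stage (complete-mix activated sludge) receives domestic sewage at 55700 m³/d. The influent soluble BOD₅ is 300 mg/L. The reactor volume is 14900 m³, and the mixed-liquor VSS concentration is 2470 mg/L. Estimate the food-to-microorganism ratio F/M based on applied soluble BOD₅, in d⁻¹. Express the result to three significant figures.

F/M ≈ 0.454 d⁻¹

Food-to-microorganism ratio F/M = Q S₀ / (V X) = 55700 × 300 / (14900 × 2470) = 0.4540 d⁻¹.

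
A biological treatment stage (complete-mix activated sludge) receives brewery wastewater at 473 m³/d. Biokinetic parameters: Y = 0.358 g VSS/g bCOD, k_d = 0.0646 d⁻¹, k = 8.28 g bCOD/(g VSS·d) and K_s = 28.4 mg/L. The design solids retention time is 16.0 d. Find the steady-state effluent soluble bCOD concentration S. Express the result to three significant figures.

From the Monod/SRT balance for a CMAS, S = K_s·(1+k_d θ_c)/[θ_c·(Y k − k_d) − 1] = 28.4 × (1 + 0.0646 × 16.0) / [16.0 × (0.358 × 8.28 − 0.0646) − 1] = 57.75 / 45.39 = 1.272 mg/L.

S ≈ 1.27 mg/L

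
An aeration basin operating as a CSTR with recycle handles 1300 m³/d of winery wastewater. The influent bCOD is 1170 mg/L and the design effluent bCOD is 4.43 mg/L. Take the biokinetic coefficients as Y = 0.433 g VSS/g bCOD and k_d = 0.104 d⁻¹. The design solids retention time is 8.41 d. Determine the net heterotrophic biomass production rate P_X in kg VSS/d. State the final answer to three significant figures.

P_X ≈ 350 kg VSS/d

Observed yield with endogenous decay: Y_obs = Y / (1 + k_d·θ_c) = 0.433 / (1 + 0.104 × 8.41) = 0.433 / 1.875 = 0.2310 g VSS/g bCOD.
ΔS = 1170 − 4.43 = 1166 mg/L, so the substrate removal rate is 1300 × 1166/1000 = 1515 kg bCOD/d.
So the net sludge growth is P_X = 0.2310 × 1515 = 350.0 kg VSS/d.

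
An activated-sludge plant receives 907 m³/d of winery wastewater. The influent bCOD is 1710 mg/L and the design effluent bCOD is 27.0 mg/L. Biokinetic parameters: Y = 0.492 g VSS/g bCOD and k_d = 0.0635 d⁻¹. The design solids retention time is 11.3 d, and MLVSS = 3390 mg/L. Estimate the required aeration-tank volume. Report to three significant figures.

V ≈ 1460 m³

Steady-state biomass mass balance: V·X·(1 + k_d·θ_c) = Y·Q·(S₀ − S)·θ_c, so V = 0.492 × 907 × (1710 − 27.0) × 11.3 / [3390 × (1 + 0.0635 × 11.3)] = 8.49×10^6 / 5822 = 1458 m³.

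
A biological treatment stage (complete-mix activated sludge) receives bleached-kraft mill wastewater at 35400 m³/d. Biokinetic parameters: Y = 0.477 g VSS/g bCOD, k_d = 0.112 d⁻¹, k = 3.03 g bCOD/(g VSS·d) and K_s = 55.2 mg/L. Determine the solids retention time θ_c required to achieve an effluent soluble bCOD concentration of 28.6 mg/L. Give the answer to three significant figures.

At the target effluent, Y k S/(K_s+S) = 0.477×3.03×28.6/83.80 = 0.4933 d⁻¹.
Then 1/θ_c = μ − k_d = 0.4933 − 0.112 = 0.3813 d⁻¹, giving θ_c = 2.623 d.

θ_c ≈ 2.62 d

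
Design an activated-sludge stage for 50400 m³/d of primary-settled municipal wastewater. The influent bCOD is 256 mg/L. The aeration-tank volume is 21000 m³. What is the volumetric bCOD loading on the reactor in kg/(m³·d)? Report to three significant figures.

Volumetric loading L_v = Q·S₀ / V = 50400 × 256 g/m³ / 21000 m³ = 614.4 g/(m³·d) = 0.6144 kg bCOD/(m³·d).

L_v ≈ 0.614 kg bCOD/(m³·d)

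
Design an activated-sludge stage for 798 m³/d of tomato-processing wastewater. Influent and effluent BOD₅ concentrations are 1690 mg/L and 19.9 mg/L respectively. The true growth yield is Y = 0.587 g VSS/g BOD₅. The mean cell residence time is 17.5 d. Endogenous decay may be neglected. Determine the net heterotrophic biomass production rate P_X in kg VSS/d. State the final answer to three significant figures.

With endogenous decay neglected, the observed yield equals the true yield: Y_obs = Y = 0.587 g VSS/g BOD₅.
ΔS = 1690 − 19.9 = 1670 mg/L, so the substrate removal rate is 798 × 1670/1000 = 1333 kg BOD₅/d.
Net biomass production P_X = Y_obs × Q·(S₀ − S) = 0.5870 × 1333 = 782.3 kg VSS/d.

P_X ≈ 782 kg VSS/d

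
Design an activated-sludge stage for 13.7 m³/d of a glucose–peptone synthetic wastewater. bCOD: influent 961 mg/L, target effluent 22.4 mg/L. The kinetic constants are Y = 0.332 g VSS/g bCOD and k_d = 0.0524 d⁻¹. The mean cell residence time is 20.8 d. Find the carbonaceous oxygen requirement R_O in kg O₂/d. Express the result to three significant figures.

R_O ≈ 9.96 kg O₂/d

The observed yield is Y_obs = Y/(1 + k_d·θ_c) = 0.332 / (1 + 0.0524 × 20.8) = 0.332 / 2.090 = 0.1589 g VSS per g bCOD removed.
Q·(S₀ − S) = 13.7 × (961 − 22.4) × 10⁻³ = 12.86 kg/d removed.
Net sludge production P_X = 0.1589 × 12.86 = 2.043 kg VSS/d.
R_O = Q·ΔS − 1.42 P_X = 12.86 − 2.901 = 9.958 kg O₂/d.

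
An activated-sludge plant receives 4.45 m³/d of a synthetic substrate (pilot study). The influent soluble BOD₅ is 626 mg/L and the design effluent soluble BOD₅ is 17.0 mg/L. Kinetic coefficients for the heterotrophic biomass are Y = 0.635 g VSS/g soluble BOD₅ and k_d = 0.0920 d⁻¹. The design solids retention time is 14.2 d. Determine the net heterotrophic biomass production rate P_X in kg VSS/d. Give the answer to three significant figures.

Observed yield with endogenous decay: Y_obs = Y / (1 + k_d·θ_c) = 0.635 / (1 + 0.0920 × 14.2) = 0.635 / 2.306 = 0.2753 g VSS/g soluble BOD₅.
Mass of soluble BOD₅ removed per day: Q(S₀ − S) = 4.45 × 609.0 g/m³ = 2.710 kg/d.
Net biomass production P_X = Y_obs × Q·(S₀ − S) = 0.2753 × 2.710 = 0.7461 kg VSS/d.

P_X ≈ 0.746 kg VSS/d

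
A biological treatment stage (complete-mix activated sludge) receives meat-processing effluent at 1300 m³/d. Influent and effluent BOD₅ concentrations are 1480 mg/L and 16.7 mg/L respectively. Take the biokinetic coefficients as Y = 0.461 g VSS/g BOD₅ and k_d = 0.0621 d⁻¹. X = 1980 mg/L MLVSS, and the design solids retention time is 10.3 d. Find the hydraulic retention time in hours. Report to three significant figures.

τ ≈ 51.4 h

Steady-state biomass mass balance: V·X·(1 + k_d·θ_c) = Y·Q·(S₀ − S)·θ_c, so V = 0.461 × 1300 × (1480 − 16.7) × 10.3 / [1980 × (1 + 0.0621 × 10.3)] = 9.03×10^6 / 3246 = 2782 m³.
Hydraulic retention time τ = V/Q = 2782 / 1300 = 2.140 d = 51.37 h.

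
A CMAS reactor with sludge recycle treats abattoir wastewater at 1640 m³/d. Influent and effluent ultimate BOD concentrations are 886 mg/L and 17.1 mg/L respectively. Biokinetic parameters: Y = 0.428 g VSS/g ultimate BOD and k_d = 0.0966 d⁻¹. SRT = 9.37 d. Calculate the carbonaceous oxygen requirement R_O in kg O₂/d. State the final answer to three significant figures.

Y_obs = Y / (1 + k_d θ_c) = 0.428 / (1 + 0.0966 × 9.37) = 0.428 / 1.905 = 0.2247.
Q·(S₀ − S) = 1640 × (886 − 17.1) × 10⁻³ = 1425 kg/d removed.
Net sludge production P_X = 0.2247 × 1425 = 320.1 kg VSS/d.
R_O = Q·(S₀ − S) − 1.42·P_X = 1425 − 1.42 × 320.1 = 970.4 kg O₂/d.

R_O ≈ 970 kg O₂/d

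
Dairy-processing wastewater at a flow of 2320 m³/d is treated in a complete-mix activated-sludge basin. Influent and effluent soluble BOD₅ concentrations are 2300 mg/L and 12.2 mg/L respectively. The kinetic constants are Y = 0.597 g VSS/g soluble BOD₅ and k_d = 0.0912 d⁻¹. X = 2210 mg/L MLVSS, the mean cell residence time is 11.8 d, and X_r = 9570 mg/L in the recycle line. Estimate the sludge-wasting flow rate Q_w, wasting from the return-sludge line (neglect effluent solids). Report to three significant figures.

Q_w ≈ 159 m³/d

Steady-state biomass mass balance: V·X·(1 + k_d·θ_c) = Y·Q·(S₀ − S)·θ_c, so V = 0.597 × 2320 × (2300 − 12.2) × 11.8 / [2210 × (1 + 0.0912 × 11.8)] = 3.74×10^7 / 4588 = 8149 m³.
θ_c = V·X/(Q_w·X_r) when wasting from the recycle, so Q_w = V·X/(θ_c·X_r) = 8149 × 2210 / (11.8 × 9570) = 159.5 m³/d.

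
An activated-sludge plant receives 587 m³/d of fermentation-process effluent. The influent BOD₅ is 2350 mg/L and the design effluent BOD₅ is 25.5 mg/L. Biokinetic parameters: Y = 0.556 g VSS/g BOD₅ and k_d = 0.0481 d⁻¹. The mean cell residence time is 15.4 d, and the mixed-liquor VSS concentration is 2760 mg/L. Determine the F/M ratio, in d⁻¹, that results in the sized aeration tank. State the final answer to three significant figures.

Steady-state biomass mass balance: V·X·(1 + k_d·θ_c) = Y·Q·(S₀ − S)·θ_c, so V = 0.556 × 587 × (2350 − 25.5) × 15.4 / [2760 × (1 + 0.0481 × 15.4)] = 1.17×10^7 / 4804 = 2432 m³.
F/M = Q·S₀ / (V·X) = 587 × 2350 / (2432 × 2760) = 0.2055 g BOD₅·(g VSS·d)⁻¹.

F/M ≈ 0.206 d⁻¹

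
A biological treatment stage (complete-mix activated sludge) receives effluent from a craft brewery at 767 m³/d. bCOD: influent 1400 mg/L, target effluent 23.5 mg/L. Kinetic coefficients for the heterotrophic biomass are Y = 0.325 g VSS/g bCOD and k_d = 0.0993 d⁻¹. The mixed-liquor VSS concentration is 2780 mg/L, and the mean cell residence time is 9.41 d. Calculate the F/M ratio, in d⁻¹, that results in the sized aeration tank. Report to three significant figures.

F/M ≈ 0.643 d⁻¹

Steady-state biomass mass balance: V·X·(1 + k_d·θ_c) = Y·Q·(S₀ − S)·θ_c, so V = 0.325 × 767 × (1400 − 23.5) × 9.41 / [2780 × (1 + 0.0993 × 9.41)] = 3.23×10^6 / 5378 = 600.4 m³.
Food-to-microorganism ratio F/M = Q S₀ / (V X) = 767 × 1400 / (600.4 × 2780) = 0.6433 d⁻¹.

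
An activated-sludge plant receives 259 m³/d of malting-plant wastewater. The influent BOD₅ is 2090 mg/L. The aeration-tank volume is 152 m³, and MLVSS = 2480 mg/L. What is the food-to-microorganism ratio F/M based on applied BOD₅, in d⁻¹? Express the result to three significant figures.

F/M ≈ 1.44 d⁻¹

F/M = Q·S₀ / (V·X) = 259 × 2090 / (152.0 × 2480) = 1.436 g BOD₅·(g VSS·d)⁻¹.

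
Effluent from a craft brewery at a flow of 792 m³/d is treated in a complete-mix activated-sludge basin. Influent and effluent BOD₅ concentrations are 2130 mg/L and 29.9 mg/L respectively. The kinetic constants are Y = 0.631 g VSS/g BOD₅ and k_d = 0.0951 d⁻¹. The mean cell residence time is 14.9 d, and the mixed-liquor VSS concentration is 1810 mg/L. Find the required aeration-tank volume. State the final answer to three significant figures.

Steady-state biomass mass balance: V·X·(1 + k_d·θ_c) = Y·Q·(S₀ − S)·θ_c, so V = 0.631 × 792 × (2130 − 29.9) × 14.9 / [1810 × (1 + 0.0951 × 14.9)] = 1.56×10^7 / 4375 = 3575 m³.

V ≈ 3570 m³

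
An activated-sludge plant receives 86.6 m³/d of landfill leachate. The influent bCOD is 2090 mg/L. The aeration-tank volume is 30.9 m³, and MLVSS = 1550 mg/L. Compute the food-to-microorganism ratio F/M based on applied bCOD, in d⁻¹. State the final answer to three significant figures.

F/M ≈ 3.78 d⁻¹

F/M = Q·S₀ / (V·X) = 86.6 × 2090 / (30.90 × 1550) = 3.779 g bCOD·(g VSS·d)⁻¹.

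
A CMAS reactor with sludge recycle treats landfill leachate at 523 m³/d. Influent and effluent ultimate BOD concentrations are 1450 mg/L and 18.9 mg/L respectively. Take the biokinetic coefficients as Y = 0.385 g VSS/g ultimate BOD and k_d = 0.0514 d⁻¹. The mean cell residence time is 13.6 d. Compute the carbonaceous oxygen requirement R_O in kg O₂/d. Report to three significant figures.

The observed yield is Y_obs = Y/(1 + k_d·θ_c) = 0.385 / (1 + 0.0514 × 13.6) = 0.385 / 1.699 = 0.2266 g VSS per g ultimate BOD removed.
Q·(S₀ − S) = 523 × (1450 − 18.9) × 10⁻³ = 748.5 kg/d removed.
P_X = Y_obs·Q·(S₀ − S) = 0.2266 × 748.5 = 169.6 kg VSS/d.
R_O = Q·ΔS − 1.42 P_X = 748.5 − 240.8 = 507.6 kg O₂/d.

R_O ≈ 508 kg O₂/d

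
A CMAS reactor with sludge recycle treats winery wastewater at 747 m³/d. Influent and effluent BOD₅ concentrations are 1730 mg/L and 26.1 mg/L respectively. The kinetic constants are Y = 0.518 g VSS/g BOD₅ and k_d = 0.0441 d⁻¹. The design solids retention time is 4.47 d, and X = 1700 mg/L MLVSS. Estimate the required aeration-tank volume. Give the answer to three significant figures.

From the SRT design equation V = Y Q (S₀−S) θ_c / [X (1 + k_d θ_c)] = 0.518 × 747 × (1730 − 26.1) × 4.47 / [1700 × (1 + 0.0441 × 4.47)] = 2.95×10^6 / 2035 = 1448 m³.

V ≈ 1450 m³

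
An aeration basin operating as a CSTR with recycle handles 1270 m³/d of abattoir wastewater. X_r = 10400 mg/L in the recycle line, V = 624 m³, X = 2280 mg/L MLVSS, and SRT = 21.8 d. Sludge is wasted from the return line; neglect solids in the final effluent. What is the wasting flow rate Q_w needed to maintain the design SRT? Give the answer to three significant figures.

Q_w ≈ 6.28 m³/d

Wasting from the return line (neglecting effluent solids): Q_w = V·X / (θ_c·X_r) = 624.0 × 2280 / (21.8 × 10400) = 6.275 m³/d.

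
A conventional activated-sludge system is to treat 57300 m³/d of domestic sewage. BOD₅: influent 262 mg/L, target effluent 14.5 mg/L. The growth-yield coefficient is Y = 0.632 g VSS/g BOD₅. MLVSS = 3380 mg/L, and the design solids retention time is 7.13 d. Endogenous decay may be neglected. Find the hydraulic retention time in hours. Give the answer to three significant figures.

τ ≈ 7.92 h

V·X = Y·Q·ΔS·θ_c gives V = 0.632 × 57300 × (262 − 14.5) × 7.13 / 3380 = 18907 m³.
τ = V/Q = 18907/57300 = 0.3300 d, or 7.919 h.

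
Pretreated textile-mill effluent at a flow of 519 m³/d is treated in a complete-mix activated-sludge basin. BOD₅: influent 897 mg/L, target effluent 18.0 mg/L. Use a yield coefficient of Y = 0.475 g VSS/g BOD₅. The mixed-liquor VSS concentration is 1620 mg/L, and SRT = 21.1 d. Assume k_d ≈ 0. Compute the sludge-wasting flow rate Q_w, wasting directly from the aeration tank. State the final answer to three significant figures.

With k_d = 0 the design equation reduces to V = Y Q (S₀−S) θ_c / X = 0.475 × 519 × (897 − 18.0) × 21.1 / 1620 = 2822 m³.
For wasting at MLVSS concentration, Q_w = V/θ_c = 2822/21.1 = 133.8 m³/d.

Q_w ≈ 134 m³/d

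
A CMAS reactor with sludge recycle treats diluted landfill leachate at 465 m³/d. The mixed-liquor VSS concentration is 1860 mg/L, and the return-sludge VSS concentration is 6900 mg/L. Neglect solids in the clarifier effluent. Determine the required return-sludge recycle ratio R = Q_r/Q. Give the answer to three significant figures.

Solids balance on the clarifier gives (1+R)X = R·X_r, so R = X/(X_r − X) = 1860 / (6900 − 1860) = 0.3690.

R ≈ 0.369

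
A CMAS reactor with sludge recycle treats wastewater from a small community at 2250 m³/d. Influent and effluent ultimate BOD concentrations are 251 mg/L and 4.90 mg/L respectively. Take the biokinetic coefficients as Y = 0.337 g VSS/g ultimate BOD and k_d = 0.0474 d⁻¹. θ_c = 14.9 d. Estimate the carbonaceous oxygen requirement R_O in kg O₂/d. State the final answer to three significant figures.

R_O ≈ 398 kg O₂/d

The observed yield is Y_obs = Y/(1 + k_d·θ_c) = 0.337 / (1 + 0.0474 × 14.9) = 0.337 / 1.706 = 0.1975 g VSS per g ultimate BOD removed.
ΔS = 251 − 4.90 = 246.1 mg/L, so the substrate removal rate is 2250 × 246.1/1000 = 553.7 kg ultimate BOD/d.
Biomass synthesised: P_X = Y_obs × 553.7 = 109.4 kg VSS/d.
R_O = Q·ΔS − 1.42 P_X = 553.7 − 155.3 = 398.4 kg O₂/d.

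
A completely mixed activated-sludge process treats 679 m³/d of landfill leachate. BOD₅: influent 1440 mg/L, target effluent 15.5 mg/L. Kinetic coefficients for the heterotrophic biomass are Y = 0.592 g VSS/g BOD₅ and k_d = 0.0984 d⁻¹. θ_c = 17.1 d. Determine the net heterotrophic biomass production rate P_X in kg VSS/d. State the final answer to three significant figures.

P_X ≈ 213 kg VSS/d

Y_obs = Y / (1 + k_d θ_c) = 0.592 / (1 + 0.0984 × 17.1) = 0.592 / 2.683 = 0.2207.
Substrate removed = Q·(S₀ − S) = 679 m³/d × (1440 − 15.5) g/m³ = 9.67×10^5 g/d = 967.2 kg/d.
Net biomass production P_X = Y_obs × Q·(S₀ − S) = 0.2207 × 967.2 = 213.4 kg VSS/d.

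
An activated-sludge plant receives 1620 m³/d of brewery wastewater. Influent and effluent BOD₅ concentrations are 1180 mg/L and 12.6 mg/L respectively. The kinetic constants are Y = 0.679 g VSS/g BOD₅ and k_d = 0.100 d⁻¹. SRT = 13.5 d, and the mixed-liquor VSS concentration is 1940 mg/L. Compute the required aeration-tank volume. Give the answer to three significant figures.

V ≈ 3800 m³

Steady-state biomass mass balance: V·X·(1 + k_d·θ_c) = Y·Q·(S₀ − S)·θ_c, so V = 0.679 × 1620 × (1180 − 12.6) × 13.5 / [1940 × (1 + 0.100 × 13.5)] = 1.73×10^7 / 4559 = 3802 m³.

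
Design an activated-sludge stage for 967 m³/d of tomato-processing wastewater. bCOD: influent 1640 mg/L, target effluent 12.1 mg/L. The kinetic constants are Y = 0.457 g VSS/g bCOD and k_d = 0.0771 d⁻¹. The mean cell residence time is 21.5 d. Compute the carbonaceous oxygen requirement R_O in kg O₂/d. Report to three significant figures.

R_O ≈ 1190 kg O₂/d

Correct the yield for decay: Y_obs = Y/(1 + k_d θ_c) = 0.457 / (1 + 0.0771 × 21.5) = 0.457 / 2.658 = 0.1720.
Substrate removed = Q·(S₀ − S) = 967 m³/d × (1640 − 12.1) g/m³ = 1.57×10^6 g/d = 1574 kg/d.
Net sludge production P_X = 0.1720 × 1574 = 270.7 kg VSS/d.
R_O = Q·ΔS − 1.42 P_X = 1574 − 384.4 = 1190 kg O₂/d.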